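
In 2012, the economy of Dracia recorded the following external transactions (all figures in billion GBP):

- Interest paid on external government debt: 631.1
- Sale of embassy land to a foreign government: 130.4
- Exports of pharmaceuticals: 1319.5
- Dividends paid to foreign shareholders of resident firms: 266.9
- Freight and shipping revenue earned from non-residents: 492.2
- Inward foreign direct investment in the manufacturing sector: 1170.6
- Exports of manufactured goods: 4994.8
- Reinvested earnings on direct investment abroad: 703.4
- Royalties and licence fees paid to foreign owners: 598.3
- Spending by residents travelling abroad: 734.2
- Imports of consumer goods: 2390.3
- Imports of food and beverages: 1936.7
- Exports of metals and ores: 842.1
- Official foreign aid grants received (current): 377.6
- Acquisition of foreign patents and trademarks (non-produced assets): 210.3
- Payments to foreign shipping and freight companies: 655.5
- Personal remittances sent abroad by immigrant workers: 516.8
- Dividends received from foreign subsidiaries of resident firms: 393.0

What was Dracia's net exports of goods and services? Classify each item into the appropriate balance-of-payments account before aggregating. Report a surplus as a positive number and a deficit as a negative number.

Goods: 842.1 - 2390.3 + 1319.5 + 4994.8 - 1936.7 = 2829.4
Services: 492.2 - 734.2 - 655.5 - 598.3 = -1495.8
Trade balance = 2829.4 + (-1495.8) = 1333.6
(Excluded from the trade balance — primary income: interest paid on external government debt 631.1, dividends paid to foreign shareholders of resident firms 266.9, reinvested earnings on direct investment abroad 703.4, dividends received from foreign subsidiaries of resident firms 393.0; capital account: sale of embassy land to a foreign government 130.4, acquisition of foreign patents and trademarks (non-produced assets) 210.3; financial account: inward foreign direct investment in the manufacturing sector 1170.6; secondary income: official foreign aid grants received (current) 377.6, personal remittances sent abroad by immigrant workers 516.8.)

1333.6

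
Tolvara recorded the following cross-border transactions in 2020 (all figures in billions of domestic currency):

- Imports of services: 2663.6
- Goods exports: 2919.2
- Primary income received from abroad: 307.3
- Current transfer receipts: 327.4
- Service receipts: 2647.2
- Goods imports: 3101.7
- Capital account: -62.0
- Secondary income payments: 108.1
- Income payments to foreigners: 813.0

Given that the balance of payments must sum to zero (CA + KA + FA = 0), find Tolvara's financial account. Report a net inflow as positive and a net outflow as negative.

547.3

Goods balance = 2919.2 - 3101.7 = -182.5
Services balance = 2647.2 - 2663.6 = -16.4
Trade balance (goods + services) = -182.5 + (-16.4) = -198.9
Net primary income = 307.3 - 813.0 = -505.7
Net secondary income = 327.4 - 108.1 = 219.3
Current account = -198.9 + (-505.7) + 219.3 = -485.3
Financial account = -(-485.3 + (-62.0)) = 547.3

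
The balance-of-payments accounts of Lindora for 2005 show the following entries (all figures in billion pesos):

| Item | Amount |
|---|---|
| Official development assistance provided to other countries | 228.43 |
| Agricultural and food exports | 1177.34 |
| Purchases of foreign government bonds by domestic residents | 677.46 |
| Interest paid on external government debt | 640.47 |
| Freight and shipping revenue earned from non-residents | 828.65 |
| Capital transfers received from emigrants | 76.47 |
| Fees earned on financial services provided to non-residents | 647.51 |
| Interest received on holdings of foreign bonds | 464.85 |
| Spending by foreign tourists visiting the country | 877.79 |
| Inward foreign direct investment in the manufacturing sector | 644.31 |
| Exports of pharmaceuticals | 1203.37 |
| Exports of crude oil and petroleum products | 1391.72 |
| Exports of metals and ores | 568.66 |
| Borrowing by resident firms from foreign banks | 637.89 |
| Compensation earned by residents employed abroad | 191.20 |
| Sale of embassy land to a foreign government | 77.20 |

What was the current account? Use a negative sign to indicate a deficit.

Goods: 568.66 + 1391.72 + 1203.37 + 1177.34 = 4341.09
Services: 828.65 + 647.51 + 877.79 = 2353.95
Primary income: 464.85 + 191.20 - 640.47 = 15.58
Secondary income: -228.43
Current account = 4341.09 + 2353.95 + 15.58 + (-228.43) = 6482.19
(Excluded from the current account — financial account: purchases of foreign government bonds by domestic residents 677.46, inward foreign direct investment in the manufacturing sector 644.31, borrowing by resident firms from foreign banks 637.89; capital account: capital transfers received from emigrants 76.47, sale of embassy land to a foreign government 77.20.)

6482.19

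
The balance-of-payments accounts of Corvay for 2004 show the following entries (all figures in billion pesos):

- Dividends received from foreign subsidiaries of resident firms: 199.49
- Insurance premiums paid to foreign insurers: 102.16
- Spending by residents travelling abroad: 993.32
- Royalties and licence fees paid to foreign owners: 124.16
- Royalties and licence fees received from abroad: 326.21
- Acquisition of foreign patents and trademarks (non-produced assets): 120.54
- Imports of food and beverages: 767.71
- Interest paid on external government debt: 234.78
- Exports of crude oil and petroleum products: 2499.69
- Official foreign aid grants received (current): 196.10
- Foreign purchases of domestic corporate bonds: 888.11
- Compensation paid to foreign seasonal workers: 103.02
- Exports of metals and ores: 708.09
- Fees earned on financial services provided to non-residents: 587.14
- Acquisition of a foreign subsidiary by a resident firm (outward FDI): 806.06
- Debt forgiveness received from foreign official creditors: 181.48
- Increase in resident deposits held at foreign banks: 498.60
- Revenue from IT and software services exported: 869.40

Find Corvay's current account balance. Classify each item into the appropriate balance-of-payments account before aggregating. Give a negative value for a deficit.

Goods: 2499.69 + 708.09 - 767.71 = 2440.07
Services: -102.16 + 587.14 + 869.40 - 993.32 + 326.21 - 124.16 = 563.11
Primary income: 199.49 - 234.78 - 103.02 = -138.31
Secondary income: 196.10
Current account = 2440.07 + 563.11 + (-138.31) + 196.10 = 3060.97
(Excluded from the current account — capital account: acquisition of foreign patents and trademarks (non-produced assets) 120.54, debt forgiveness received from foreign official creditors 181.48; financial account: foreign purchases of domestic corporate bonds 888.11, acquisition of a foreign subsidiary by a resident firm (outward FDI) 806.06, increase in resident deposits held at foreign banks 498.60.)

3060.97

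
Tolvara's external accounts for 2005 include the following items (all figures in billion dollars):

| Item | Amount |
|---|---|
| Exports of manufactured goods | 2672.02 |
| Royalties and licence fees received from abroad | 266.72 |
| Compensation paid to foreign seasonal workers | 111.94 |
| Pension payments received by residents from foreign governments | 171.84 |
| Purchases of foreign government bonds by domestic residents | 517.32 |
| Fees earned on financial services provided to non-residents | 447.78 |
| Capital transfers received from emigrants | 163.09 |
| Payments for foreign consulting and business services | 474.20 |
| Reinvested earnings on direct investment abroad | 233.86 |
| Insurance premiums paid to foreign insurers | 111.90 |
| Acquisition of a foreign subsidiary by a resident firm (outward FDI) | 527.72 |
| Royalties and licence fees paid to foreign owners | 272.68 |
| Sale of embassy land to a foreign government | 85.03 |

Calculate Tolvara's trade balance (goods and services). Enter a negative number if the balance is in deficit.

Goods: 2672.02
Services: 447.78 - 111.90 - 272.68 - 474.20 + 266.72 = -144.28
Trade balance = 2672.02 + (-144.28) = 2527.74
(Excluded from the trade balance — primary income: compensation paid to foreign seasonal workers 111.94, reinvested earnings on direct investment abroad 233.86; secondary income: pension payments received by residents from foreign governments 171.84; financial account: purchases of foreign government bonds by domestic residents 517.32, acquisition of a foreign subsidiary by a resident firm (outward FDI) 527.72; capital account: capital transfers received from emigrants 163.09, sale of embassy land to a foreign government 85.03.)

2527.74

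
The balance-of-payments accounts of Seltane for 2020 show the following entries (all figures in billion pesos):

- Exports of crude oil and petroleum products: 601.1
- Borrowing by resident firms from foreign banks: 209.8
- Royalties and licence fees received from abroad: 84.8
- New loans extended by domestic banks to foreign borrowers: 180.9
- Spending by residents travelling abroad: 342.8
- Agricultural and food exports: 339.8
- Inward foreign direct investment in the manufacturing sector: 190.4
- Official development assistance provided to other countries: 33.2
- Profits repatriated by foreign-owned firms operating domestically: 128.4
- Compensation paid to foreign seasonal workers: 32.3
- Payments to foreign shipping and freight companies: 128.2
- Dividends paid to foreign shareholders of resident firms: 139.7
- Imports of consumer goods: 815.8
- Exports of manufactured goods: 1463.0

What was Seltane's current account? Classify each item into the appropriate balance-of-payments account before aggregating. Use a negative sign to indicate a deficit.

Goods: 601.1 + 339.8 - 815.8 + 1463.0 = 1588.1
Services: -342.8 + 84.8 - 128.2 = -386.2
Primary income: -139.7 - 128.4 - 32.3 = -300.4
Secondary income: -33.2
Current account = 1588.1 + (-386.2) + (-300.4) + (-33.2) = 868.3
(Excluded from the current account — financial account: borrowing by resident firms from foreign banks 209.8, new loans extended by domestic banks to foreign borrowers 180.9, inward foreign direct investment in the manufacturing sector 190.4.)

868.3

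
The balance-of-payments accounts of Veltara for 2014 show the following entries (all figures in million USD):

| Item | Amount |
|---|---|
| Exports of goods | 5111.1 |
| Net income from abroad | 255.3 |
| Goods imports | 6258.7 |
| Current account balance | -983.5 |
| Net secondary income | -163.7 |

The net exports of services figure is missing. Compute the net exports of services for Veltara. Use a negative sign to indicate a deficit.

Current account = goods balance + services balance + net primary income + net secondary income
Sum of the known components = -1056.0
Net exports of services = CA - (known components) = -983.5 - (-1056.0) = 72.5

72.5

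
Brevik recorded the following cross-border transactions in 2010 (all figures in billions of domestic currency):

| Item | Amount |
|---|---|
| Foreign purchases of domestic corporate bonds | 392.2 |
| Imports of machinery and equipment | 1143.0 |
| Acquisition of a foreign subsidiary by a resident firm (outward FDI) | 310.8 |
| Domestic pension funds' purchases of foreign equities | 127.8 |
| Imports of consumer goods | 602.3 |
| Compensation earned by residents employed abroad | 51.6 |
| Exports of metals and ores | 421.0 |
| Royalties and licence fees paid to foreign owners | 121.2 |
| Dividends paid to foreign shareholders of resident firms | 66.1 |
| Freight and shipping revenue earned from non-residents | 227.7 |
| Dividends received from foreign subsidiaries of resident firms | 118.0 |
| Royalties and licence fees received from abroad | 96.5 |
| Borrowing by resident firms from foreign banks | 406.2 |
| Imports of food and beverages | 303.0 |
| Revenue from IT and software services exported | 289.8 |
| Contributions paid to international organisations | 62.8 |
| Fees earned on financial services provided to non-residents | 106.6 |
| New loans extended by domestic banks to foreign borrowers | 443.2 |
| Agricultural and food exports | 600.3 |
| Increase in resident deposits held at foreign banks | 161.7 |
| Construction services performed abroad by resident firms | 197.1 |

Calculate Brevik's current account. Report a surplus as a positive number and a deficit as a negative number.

-189.8

Goods: 600.3 - 1143.0 + 421.0 - 602.3 - 303.0 = -1027.0
Services: 197.1 + 289.8 + 96.5 - 121.2 + 227.7 + 106.6 = 796.5
Primary income: 51.6 + 118.0 - 66.1 = 103.5
Secondary income: -62.8
Current account = (-1027.0) + 796.5 + 103.5 + (-62.8) = -189.8
(Excluded from the current account — financial account: foreign purchases of domestic corporate bonds 392.2, acquisition of a foreign subsidiary by a resident firm (outward FDI) 310.8, domestic pension funds' purchases of foreign equities 127.8, borrowing by resident firms from foreign banks 406.2, new loans extended by domestic banks to foreign borrowers 443.2, increase in resident deposits held at foreign banks 161.7.)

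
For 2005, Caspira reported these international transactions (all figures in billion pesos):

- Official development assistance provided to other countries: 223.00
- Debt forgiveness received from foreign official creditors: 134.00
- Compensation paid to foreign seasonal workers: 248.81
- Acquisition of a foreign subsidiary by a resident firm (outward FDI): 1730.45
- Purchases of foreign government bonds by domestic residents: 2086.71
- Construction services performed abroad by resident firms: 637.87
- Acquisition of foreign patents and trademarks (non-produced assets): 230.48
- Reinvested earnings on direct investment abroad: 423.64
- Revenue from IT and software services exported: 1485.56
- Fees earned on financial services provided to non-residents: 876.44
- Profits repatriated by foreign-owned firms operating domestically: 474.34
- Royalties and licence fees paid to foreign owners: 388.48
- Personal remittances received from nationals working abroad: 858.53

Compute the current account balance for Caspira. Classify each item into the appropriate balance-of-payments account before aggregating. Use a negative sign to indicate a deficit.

Services: -388.48 + 637.87 + 876.44 + 1485.56 = 2611.39
Primary income: -248.81 + 423.64 - 474.34 = -299.51
Secondary income: -223.00 + 858.53 = 635.53
Current account = 2611.39 + (-299.51) + 635.53 = 2947.41
(Excluded from the current account — capital account: debt forgiveness received from foreign official creditors 134.00, acquisition of foreign patents and trademarks (non-produced assets) 230.48; financial account: acquisition of a foreign subsidiary by a resident firm (outward FDI) 1730.45, purchases of foreign government bonds by domestic residents 2086.71.)

2947.41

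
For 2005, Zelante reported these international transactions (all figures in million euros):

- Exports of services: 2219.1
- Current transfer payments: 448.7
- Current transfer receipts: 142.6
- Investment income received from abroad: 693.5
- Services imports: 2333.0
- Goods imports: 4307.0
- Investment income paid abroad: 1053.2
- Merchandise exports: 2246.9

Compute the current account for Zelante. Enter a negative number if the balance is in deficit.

-2839.8

Goods balance = 2246.9 - 4307.0 = -2060.1
Services balance = 2219.1 - 2333.0 = -113.9
Trade balance (goods + services) = -2060.1 + (-113.9) = -2174.0
Net primary income = 693.5 - 1053.2 = -359.7
Net secondary income = 142.6 - 448.7 = -306.1
Current account = -2174.0 + (-359.7) + (-306.1) = -2839.8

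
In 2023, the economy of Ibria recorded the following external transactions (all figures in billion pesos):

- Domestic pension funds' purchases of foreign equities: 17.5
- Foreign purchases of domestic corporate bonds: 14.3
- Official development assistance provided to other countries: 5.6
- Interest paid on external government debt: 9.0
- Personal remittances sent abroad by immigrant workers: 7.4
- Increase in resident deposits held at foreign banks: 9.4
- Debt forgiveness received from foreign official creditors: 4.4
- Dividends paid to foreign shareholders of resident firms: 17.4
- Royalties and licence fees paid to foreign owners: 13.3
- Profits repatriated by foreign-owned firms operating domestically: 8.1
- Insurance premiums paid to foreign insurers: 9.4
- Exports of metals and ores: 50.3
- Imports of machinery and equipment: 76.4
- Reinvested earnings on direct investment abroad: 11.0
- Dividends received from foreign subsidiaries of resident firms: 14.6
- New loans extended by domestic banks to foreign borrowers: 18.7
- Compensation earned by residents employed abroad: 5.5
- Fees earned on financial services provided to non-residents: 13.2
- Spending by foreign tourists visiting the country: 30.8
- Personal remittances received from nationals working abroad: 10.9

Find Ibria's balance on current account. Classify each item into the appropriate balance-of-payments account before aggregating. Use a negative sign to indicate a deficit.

Goods: 50.3 - 76.4 = -26.1
Services: -9.4 + 30.8 - 13.3 + 13.2 = 21.3
Primary income: 14.6 + 5.5 - 8.1 - 9.0 + 11.0 - 17.4 = -3.4
Secondary income: -5.6 - 7.4 + 10.9 = -2.1
Current account = (-26.1) + 21.3 + (-3.4) + (-2.1) = -10.3
(Excluded from the current account — financial account: domestic pension funds' purchases of foreign equities 17.5, foreign purchases of domestic corporate bonds 14.3, increase in resident deposits held at foreign banks 9.4, new loans extended by domestic banks to foreign borrowers 18.7; capital account: debt forgiveness received from foreign official creditors 4.4.)

-10.3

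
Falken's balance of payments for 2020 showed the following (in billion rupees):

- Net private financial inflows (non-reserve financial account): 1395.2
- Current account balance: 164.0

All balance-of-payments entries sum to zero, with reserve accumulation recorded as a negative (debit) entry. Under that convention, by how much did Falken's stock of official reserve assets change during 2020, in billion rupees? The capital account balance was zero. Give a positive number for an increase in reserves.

1559.2

Official reserve transactions balance = -(164.0 + 1395.2) = -1559.2
An accumulation of reserves is recorded as a debit (negative entry), so the change in the stock of reserves is the negative of that balance.
Change in official reserves = -(-1559.2) = 1559.2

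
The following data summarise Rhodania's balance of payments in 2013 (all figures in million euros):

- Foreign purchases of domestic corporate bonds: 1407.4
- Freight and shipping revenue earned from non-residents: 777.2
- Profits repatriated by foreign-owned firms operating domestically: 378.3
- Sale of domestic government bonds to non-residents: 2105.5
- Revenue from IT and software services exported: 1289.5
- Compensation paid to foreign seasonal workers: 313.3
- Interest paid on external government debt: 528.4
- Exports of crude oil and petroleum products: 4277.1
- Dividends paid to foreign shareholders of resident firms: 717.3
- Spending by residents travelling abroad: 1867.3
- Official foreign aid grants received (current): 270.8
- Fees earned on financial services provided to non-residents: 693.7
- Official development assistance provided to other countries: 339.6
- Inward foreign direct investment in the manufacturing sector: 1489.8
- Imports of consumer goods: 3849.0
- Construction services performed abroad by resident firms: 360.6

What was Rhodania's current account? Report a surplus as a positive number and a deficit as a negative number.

-324.3

Goods: 4277.1 - 3849.0 = 428.1
Services: 777.2 + 1289.5 - 1867.3 + 693.7 + 360.6 = 1253.7
Primary income: -313.3 - 528.4 - 717.3 - 378.3 = -1937.3
Secondary income: -339.6 + 270.8 = -68.8
Current account = 428.1 + 1253.7 + (-1937.3) + (-68.8) = -324.3
(Excluded from the current account — financial account: foreign purchases of domestic corporate bonds 1407.4, sale of domestic government bonds to non-residents 2105.5, inward foreign direct investment in the manufacturing sector 1489.8.)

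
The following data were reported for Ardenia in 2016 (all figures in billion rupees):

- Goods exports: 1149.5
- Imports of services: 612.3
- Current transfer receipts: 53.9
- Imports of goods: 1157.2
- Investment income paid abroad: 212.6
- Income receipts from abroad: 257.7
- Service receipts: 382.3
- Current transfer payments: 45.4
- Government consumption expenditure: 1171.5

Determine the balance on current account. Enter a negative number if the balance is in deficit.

-184.1

Goods balance = 1149.5 - 1157.2 = -7.7
Services balance = 382.3 - 612.3 = -230.0
Trade balance (goods + services) = -7.7 + (-230.0) = -237.7
Net primary income = 257.7 - 212.6 = 45.1
Net secondary income = 53.9 - 45.4 = 8.5
Current account = -237.7 + 45.1 + 8.5 = -184.1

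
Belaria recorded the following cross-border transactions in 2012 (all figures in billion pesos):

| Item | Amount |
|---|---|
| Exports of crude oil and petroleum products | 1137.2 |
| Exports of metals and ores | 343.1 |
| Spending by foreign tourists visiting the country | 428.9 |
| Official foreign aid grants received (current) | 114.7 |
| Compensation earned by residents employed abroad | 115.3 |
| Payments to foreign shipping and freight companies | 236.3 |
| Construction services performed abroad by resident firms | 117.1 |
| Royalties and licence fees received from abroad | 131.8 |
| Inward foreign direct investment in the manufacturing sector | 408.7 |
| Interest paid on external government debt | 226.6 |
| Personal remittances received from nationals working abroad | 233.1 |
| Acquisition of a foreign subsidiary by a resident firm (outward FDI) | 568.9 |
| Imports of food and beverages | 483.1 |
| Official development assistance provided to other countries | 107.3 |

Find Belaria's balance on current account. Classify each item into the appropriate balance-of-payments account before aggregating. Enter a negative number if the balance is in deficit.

1567.9

Goods: 343.1 + 1137.2 - 483.1 = 997.2
Services: 428.9 + 117.1 + 131.8 - 236.3 = 441.5
Primary income: 115.3 - 226.6 = -111.3
Secondary income: 233.1 - 107.3 + 114.7 = 240.5
Current account = 997.2 + 441.5 + (-111.3) + 240.5 = 1567.9
(Excluded from the current account — financial account: inward foreign direct investment in the manufacturing sector 408.7, acquisition of a foreign subsidiary by a resident firm (outward FDI) 568.9.)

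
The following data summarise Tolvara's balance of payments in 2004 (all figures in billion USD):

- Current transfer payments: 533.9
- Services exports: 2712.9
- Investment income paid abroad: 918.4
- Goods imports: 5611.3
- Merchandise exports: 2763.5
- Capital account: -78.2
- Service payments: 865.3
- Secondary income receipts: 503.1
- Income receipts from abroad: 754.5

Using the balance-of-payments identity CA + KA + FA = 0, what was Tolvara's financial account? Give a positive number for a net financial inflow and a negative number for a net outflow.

1273.1

Goods balance = 2763.5 - 5611.3 = -2847.8
Services balance = 2712.9 - 865.3 = 1847.6
Trade balance (goods + services) = -2847.8 + 1847.6 = -1000.2
Net primary income = 754.5 - 918.4 = -163.9
Net secondary income = 503.1 - 533.9 = -30.8
Current account = -1000.2 + (-163.9) + (-30.8) = -1194.9
Financial account = -(-1194.9 + (-78.2)) = 1273.1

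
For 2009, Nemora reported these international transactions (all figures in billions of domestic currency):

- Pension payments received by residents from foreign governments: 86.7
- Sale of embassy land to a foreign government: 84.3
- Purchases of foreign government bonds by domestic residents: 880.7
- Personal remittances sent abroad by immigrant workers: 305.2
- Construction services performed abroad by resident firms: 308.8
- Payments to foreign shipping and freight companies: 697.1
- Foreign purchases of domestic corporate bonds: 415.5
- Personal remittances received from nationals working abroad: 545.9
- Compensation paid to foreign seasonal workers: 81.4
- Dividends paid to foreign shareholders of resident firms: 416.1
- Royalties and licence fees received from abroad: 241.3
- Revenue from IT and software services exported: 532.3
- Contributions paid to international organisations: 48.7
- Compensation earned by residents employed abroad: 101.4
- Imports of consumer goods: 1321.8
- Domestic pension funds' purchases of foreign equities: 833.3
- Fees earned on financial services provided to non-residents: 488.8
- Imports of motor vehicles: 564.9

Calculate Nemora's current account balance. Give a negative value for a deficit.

-1130.0

Goods: -1321.8 - 564.9 = -1886.7
Services: 308.8 + 241.3 + 532.3 + 488.8 - 697.1 = 874.1
Primary income: -416.1 + 101.4 - 81.4 = -396.1
Secondary income: 86.7 - 305.2 - 48.7 + 545.9 = 278.7
Current account = (-1886.7) + 874.1 + (-396.1) + 278.7 = -1130.0
(Excluded from the current account — capital account: sale of embassy land to a foreign government 84.3; financial account: purchases of foreign government bonds by domestic residents 880.7, foreign purchases of domestic corporate bonds 415.5, domestic pension funds' purchases of foreign equities 833.3.)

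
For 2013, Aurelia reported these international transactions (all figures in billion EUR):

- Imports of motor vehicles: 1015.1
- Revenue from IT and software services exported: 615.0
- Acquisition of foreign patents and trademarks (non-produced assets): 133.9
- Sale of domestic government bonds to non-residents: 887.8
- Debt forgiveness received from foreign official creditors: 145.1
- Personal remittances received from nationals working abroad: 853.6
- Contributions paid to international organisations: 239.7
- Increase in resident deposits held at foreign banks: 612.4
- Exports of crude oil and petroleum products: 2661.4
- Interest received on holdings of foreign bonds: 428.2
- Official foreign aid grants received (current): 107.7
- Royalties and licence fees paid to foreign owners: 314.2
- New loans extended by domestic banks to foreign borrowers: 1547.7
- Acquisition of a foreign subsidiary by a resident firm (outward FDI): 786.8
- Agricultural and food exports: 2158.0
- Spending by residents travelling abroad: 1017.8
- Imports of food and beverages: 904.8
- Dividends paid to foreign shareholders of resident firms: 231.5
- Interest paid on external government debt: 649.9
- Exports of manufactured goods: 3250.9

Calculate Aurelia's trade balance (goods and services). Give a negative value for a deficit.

5433.4

Goods: 2661.4 - 1015.1 + 2158.0 - 904.8 + 3250.9 = 6150.4
Services: 615.0 - 1017.8 - 314.2 = -717.0
Trade balance = 6150.4 + (-717.0) = 5433.4
(Excluded from the trade balance — capital account: acquisition of foreign patents and trademarks (non-produced assets) 133.9, debt forgiveness received from foreign official creditors 145.1; financial account: sale of domestic government bonds to non-residents 887.8, increase in resident deposits held at foreign banks 612.4, new loans extended by domestic banks to foreign borrowers 1547.7, acquisition of a foreign subsidiary by a resident firm (outward FDI) 786.8; secondary income: personal remittances received from nationals working abroad 853.6, contributions paid to international organisations 239.7, official foreign aid grants received (current) 107.7; primary income: interest received on holdings of foreign bonds 428.2, dividends paid to foreign shareholders of resident firms 231.5, interest paid on external government debt 649.9.)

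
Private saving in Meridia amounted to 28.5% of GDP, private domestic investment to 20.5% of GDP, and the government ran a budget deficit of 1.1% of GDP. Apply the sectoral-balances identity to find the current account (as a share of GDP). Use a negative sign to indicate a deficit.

6.9

By the sectoral-balances identity, CA = (S_private - I) + (T - G).
Private balance = 28.5 - 20.5 = 8.0
Government balance (T - G) = -1.1
CA = 8.0 + (-1.1) = 6.9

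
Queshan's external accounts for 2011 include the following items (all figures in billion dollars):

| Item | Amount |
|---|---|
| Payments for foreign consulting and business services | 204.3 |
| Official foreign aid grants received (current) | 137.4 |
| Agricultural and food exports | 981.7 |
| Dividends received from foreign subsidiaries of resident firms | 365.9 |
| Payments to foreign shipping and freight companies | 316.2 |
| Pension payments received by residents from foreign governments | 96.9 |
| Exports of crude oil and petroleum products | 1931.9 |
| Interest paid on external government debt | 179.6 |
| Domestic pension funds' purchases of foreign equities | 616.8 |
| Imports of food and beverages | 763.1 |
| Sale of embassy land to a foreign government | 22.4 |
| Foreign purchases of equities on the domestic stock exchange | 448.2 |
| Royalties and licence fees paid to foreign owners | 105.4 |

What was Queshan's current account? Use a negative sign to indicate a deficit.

Goods: 981.7 + 1931.9 - 763.1 = 2150.5
Services: -204.3 - 316.2 - 105.4 = -625.9
Primary income: 365.9 - 179.6 = 186.3
Secondary income: 96.9 + 137.4 = 234.3
Current account = 2150.5 + (-625.9) + 186.3 + 234.3 = 1945.2
(Excluded from the current account — financial account: domestic pension funds' purchases of foreign equities 616.8, foreign purchases of equities on the domestic stock exchange 448.2; capital account: sale of embassy land to a foreign government 22.4.)

1945.2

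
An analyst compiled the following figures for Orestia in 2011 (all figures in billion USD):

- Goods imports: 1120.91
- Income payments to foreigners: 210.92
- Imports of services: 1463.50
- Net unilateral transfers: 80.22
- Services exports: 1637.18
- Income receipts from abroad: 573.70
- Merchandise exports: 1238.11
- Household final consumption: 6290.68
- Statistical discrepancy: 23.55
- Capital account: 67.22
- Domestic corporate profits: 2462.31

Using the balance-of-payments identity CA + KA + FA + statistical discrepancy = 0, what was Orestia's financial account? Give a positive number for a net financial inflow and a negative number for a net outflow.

-824.65

Goods balance = 1238.11 - 1120.91 = 117.20
Services balance = 1637.18 - 1463.50 = 173.68
Trade balance (goods + services) = 117.20 + 173.68 = 290.88
Net primary income = 573.70 - 210.92 = 362.78
Net secondary income = 80.22
Current account = 290.88 + 362.78 + 80.22 = 733.88
Financial account = -(733.88 + 67.22 + 23.55) = -824.65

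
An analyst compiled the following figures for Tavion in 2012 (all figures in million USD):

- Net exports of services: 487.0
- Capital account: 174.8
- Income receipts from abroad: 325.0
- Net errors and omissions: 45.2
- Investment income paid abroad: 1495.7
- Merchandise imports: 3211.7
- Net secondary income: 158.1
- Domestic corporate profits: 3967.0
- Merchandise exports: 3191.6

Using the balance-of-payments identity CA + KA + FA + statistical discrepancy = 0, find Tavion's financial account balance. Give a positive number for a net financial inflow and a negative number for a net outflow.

Goods balance = 3191.6 - 3211.7 = -20.1
Services balance = 487.0
Trade balance (goods + services) = -20.1 + 487.0 = 466.9
Net primary income = 325.0 - 1495.7 = -1170.7
Net secondary income = 158.1
Current account = 466.9 + (-1170.7) + 158.1 = -545.7
Financial account = -(-545.7 + 174.8 + 45.2) = 325.7

325.7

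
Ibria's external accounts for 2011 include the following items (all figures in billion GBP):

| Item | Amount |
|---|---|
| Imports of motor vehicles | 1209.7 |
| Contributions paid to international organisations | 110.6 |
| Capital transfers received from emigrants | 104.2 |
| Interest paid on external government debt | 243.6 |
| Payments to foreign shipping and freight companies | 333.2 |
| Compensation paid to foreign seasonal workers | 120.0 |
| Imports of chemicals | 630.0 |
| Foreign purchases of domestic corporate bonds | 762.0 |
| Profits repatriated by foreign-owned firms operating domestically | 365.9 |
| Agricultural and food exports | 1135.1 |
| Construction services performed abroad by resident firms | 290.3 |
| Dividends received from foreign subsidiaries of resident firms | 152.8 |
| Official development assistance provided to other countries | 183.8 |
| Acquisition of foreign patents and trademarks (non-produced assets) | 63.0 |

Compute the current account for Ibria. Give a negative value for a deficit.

Goods: -630.0 + 1135.1 - 1209.7 = -704.6
Services: -333.2 + 290.3 = -42.9
Primary income: -243.6 + 152.8 - 120.0 - 365.9 = -576.7
Secondary income: -110.6 - 183.8 = -294.4
Current account = (-704.6) + (-42.9) + (-576.7) + (-294.4) = -1618.6
(Excluded from the current account — capital account: capital transfers received from emigrants 104.2, acquisition of foreign patents and trademarks (non-produced assets) 63.0; financial account: foreign purchases of domestic corporate bonds 762.0.)

-1618.6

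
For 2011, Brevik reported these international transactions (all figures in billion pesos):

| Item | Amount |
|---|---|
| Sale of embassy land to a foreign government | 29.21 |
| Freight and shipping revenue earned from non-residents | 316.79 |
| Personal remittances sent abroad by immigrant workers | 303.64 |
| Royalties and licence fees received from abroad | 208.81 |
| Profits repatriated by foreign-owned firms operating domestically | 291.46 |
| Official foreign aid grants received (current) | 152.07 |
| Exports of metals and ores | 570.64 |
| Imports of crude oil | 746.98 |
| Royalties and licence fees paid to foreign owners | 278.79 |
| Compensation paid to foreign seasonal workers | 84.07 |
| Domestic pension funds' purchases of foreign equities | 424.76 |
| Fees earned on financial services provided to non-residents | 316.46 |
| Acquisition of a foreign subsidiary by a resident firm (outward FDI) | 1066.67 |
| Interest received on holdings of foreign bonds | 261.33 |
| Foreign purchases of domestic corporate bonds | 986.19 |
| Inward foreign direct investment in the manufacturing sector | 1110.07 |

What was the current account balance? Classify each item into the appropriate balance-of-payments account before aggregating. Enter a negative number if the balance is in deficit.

121.16

Goods: 570.64 - 746.98 = -176.34
Services: 316.79 - 278.79 + 208.81 + 316.46 = 563.27
Primary income: 261.33 - 84.07 - 291.46 = -114.20
Secondary income: -303.64 + 152.07 = -151.57
Current account = (-176.34) + 563.27 + (-114.20) + (-151.57) = 121.16
(Excluded from the current account — capital account: sale of embassy land to a foreign government 29.21; financial account: domestic pension funds' purchases of foreign equities 424.76, acquisition of a foreign subsidiary by a resident firm (outward FDI) 1066.67, foreign purchases of domestic corporate bonds 986.19, inward foreign direct investment in the manufacturing sector 1110.07.)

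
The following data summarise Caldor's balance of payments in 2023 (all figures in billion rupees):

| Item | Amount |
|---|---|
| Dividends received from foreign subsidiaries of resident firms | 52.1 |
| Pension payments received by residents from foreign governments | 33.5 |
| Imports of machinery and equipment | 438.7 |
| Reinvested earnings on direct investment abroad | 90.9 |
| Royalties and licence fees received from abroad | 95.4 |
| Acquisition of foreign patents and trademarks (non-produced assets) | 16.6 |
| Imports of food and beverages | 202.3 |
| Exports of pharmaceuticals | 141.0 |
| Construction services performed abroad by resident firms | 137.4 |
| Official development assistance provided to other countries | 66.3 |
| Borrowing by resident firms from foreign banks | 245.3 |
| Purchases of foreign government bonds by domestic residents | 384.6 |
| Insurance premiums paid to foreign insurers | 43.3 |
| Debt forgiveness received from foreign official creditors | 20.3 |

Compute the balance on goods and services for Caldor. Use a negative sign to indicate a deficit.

-310.5

Goods: 141.0 - 202.3 - 438.7 = -500.0
Services: -43.3 + 95.4 + 137.4 = 189.5
Trade balance = -500.0 + 189.5 = -310.5
(Excluded from the trade balance — primary income: dividends received from foreign subsidiaries of resident firms 52.1, reinvested earnings on direct investment abroad 90.9; secondary income: pension payments received by residents from foreign governments 33.5, official development assistance provided to other countries 66.3; capital account: acquisition of foreign patents and trademarks (non-produced assets) 16.6, debt forgiveness received from foreign official creditors 20.3; financial account: borrowing by resident firms from foreign banks 245.3, purchases of foreign government bonds by domestic residents 384.6.)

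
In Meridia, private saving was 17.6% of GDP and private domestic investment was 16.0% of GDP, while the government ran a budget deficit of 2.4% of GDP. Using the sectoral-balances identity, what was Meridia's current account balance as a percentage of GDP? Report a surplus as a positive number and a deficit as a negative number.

By the sectoral-balances identity, CA = (S_private - I) + (T - G).
Private balance = 17.6 - 16.0 = 1.6
Government balance (T - G) = -2.4
CA = 1.6 + (-2.4) = -0.8

-0.8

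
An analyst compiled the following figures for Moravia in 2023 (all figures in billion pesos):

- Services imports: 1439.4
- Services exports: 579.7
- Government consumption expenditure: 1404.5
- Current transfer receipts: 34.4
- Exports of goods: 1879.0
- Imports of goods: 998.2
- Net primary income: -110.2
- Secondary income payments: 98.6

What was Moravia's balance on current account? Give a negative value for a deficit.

-153.3

Goods balance = 1879.0 - 998.2 = 880.8
Services balance = 579.7 - 1439.4 = -859.7
Trade balance (goods + services) = 880.8 + (-859.7) = 21.1
Net primary income = -110.2
Net secondary income = 34.4 - 98.6 = -64.2
Current account = 21.1 + (-110.2) + (-64.2) = -153.3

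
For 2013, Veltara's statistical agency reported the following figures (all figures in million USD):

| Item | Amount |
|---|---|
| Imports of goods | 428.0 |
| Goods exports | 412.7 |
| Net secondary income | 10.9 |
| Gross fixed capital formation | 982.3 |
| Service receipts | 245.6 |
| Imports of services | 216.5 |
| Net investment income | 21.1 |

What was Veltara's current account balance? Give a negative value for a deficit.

45.8

Goods balance = 412.7 - 428.0 = -15.3
Services balance = 245.6 - 216.5 = 29.1
Trade balance (goods + services) = -15.3 + 29.1 = 13.8
Net primary income = 21.1
Net secondary income = 10.9
Current account = 13.8 + 21.1 + 10.9 = 45.8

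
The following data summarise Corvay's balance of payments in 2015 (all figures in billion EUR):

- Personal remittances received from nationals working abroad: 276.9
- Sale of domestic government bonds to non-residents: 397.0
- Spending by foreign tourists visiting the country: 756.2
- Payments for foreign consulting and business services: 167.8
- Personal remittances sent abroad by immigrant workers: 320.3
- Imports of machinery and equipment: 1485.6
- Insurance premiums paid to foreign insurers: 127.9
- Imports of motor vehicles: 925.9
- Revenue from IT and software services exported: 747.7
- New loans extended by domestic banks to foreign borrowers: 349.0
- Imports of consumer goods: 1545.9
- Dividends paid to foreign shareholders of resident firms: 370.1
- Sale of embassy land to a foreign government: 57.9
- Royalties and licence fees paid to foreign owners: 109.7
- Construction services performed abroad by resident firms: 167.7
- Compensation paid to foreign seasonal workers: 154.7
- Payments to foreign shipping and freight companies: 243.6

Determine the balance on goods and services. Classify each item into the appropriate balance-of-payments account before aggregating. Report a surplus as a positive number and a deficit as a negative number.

Goods: -925.9 - 1545.9 - 1485.6 = -3957.4
Services: -109.7 - 127.9 - 167.8 + 167.7 - 243.6 + 756.2 + 747.7 = 1022.6
Trade balance = -3957.4 + 1022.6 = -2934.8
(Excluded from the trade balance — secondary income: personal remittances received from nationals working abroad 276.9, personal remittances sent abroad by immigrant workers 320.3; financial account: sale of domestic government bonds to non-residents 397.0, new loans extended by domestic banks to foreign borrowers 349.0; primary income: dividends paid to foreign shareholders of resident firms 370.1, compensation paid to foreign seasonal workers 154.7; capital account: sale of embassy land to a foreign government 57.9.)

-2934.8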